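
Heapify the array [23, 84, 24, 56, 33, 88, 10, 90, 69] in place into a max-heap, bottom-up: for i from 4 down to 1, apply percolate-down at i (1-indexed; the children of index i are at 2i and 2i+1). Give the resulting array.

[90, 84, 88, 69, 33, 24, 10, 56, 23]

sift down from index 4:
  56 vs larger child 90 at index 8, swap → [23, 84, 24, 90, 33, 88, 10, 56, 69]
sift down from index 3:
  24 vs larger child 88 at index 6, swap → [23, 84, 88, 90, 33, 24, 10, 56, 69]
sift down from index 2:
  84 vs larger child 90 at index 4, swap → [23, 90, 88, 84, 33, 24, 10, 56, 69]
sift down from index 1:
  23 vs larger child 90 at index 2, swap → [90, 23, 88, 84, 33, 24, 10, 56, 69]
  23 vs larger child 84 at index 4, swap → [90, 84, 88, 23, 33, 24, 10, 56, 69]
  23 vs larger child 69 at index 9, swap → [90, 84, 88, 69, 33, 24, 10, 56, 23]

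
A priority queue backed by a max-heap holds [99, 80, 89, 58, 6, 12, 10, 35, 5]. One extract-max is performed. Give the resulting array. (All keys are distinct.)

[89, 80, 12, 58, 6, 5, 10, 35]

remove root 99; move last element 5 to root → [5, 80, 89, 58, 6, 12, 10, 35]
5 vs larger child 89 at index 2, swap → [89, 80, 5, 58, 6, 12, 10, 35]
5 vs larger child 12 at index 5, swap → [89, 80, 12, 58, 6, 5, 10, 35]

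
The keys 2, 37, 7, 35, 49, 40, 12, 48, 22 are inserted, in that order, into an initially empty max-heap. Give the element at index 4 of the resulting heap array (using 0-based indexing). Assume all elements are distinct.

Insert 2:
  append 2 at index 0 → [2] (no swap needed)
Insert 37:
  append 37 at index 1 → [2, 37]
  37 > parent 2 at index 0, swap → [37, 2]
Insert 7:
  append 7 at index 2 → [37, 2, 7] (no swap needed)
Insert 35:
  append 35 at index 3 → [37, 2, 7, 35]
  35 > parent 2 at index 1, swap → [37, 35, 7, 2]
Insert 49:
  append 49 at index 4 → [37, 35, 7, 2, 49]
  49 > parent 35 at index 1, swap → [37, 49, 7, 2, 35]
  49 > parent 37 at index 0, swap → [49, 37, 7, 2, 35]
Insert 40:
  append 40 at index 5 → [49, 37, 7, 2, 35, 40]
  40 > parent 7 at index 2, swap → [49, 37, 40, 2, 35, 7]
Insert 12:
  append 12 at index 6 → [49, 37, 40, 2, 35, 7, 12] (no swap needed)
Insert 48:
  append 48 at index 7 → [49, 37, 40, 2, 35, 7, 12, 48]
  48 > parent 2 at index 3, swap → [49, 37, 40, 48, 35, 7, 12, 2]
  48 > parent 37 at index 1, swap → [49, 48, 40, 37, 35, 7, 12, 2]
Insert 22:
  append 22 at index 8 → [49, 48, 40, 37, 35, 7, 12, 2, 22] (no swap needed)
resulting array: [49, 48, 40, 37, 35, 7, 12, 2, 22]

35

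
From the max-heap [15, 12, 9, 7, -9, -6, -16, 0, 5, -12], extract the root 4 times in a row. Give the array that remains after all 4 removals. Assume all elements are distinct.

extract-max #1 returns 15:
  remove root 15; move last element -12 to root → [-12, 12, 9, 7, -9, -6, -16, 0, 5]
  -12 vs larger child 12 at index 1, swap → [12, -12, 9, 7, -9, -6, -16, 0, 5]
  -12 vs larger child 7 at index 3, swap → [12, 7, 9, -12, -9, -6, -16, 0, 5]
  -12 vs larger child 5 at index 8, swap → [12, 7, 9, 5, -9, -6, -16, 0, -12]
extract-max #2 returns 12:
  remove root 12; move last element -12 to root → [-12, 7, 9, 5, -9, -6, -16, 0]
  -12 vs larger child 9 at index 2, swap → [9, 7, -12, 5, -9, -6, -16, 0]
  -12 vs larger child -6 at index 5, swap → [9, 7, -6, 5, -9, -12, -16, 0]
extract-max #3 returns 9:
  remove root 9; move last element 0 to root → [0, 7, -6, 5, -9, -12, -16]
  0 vs larger child 7 at index 1, swap → [7, 0, -6, 5, -9, -12, -16]
  0 vs larger child 5 at index 3, swap → [7, 5, -6, 0, -9, -12, -16]
extract-max #4 returns 7:
  remove root 7; move last element -16 to root → [-16, 5, -6, 0, -9, -12]
  -16 vs larger child 5 at index 1, swap → [5, -16, -6, 0, -9, -12]
  -16 vs larger child 0 at index 3, swap → [5, 0, -6, -16, -9, -12]

[5, 0, -6, -16, -9, -12]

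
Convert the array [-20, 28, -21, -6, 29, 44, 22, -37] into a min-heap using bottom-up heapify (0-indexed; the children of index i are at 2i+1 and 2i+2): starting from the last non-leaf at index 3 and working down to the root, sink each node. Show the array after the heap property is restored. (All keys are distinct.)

[-37, -20, -21, -6, 29, 44, 22, 28]

sift down from index 3:
  -6 vs only child -37 at index 7, swap → [-20, 28, -21, -37, 29, 44, 22, -6]
sift down from index 2: already satisfies heap property
sift down from index 1:
  28 vs smaller child -37 at index 3, swap → [-20, -37, -21, 28, 29, 44, 22, -6]
  28 vs only child -6 at index 7, swap → [-20, -37, -21, -6, 29, 44, 22, 28]
sift down from index 0:
  -20 vs smaller child -37 at index 1, swap → [-37, -20, -21, -6, 29, 44, 22, 28]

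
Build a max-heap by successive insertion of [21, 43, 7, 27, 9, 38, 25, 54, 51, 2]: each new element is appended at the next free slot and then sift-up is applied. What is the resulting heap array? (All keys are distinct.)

[54, 51, 38, 43, 9, 7, 25, 21, 27, 2]

Insert 21:
  append 21 at index 0 → [21] (no swap needed)
Insert 43:
  append 43 at index 1 → [21, 43]
  43 > parent 21 at index 0, swap → [43, 21]
Insert 7:
  append 7 at index 2 → [43, 21, 7] (no swap needed)
Insert 27:
  append 27 at index 3 → [43, 21, 7, 27]
  27 > parent 21 at index 1, swap → [43, 27, 7, 21]
Insert 9:
  append 9 at index 4 → [43, 27, 7, 21, 9] (no swap needed)
Insert 38:
  append 38 at index 5 → [43, 27, 7, 21, 9, 38]
  38 > parent 7 at index 2, swap → [43, 27, 38, 21, 9, 7]
Insert 25:
  append 25 at index 6 → [43, 27, 38, 21, 9, 7, 25] (no swap needed)
Insert 54:
  append 54 at index 7 → [43, 27, 38, 21, 9, 7, 25, 54]
  54 > parent 21 at index 3, swap → [43, 27, 38, 54, 9, 7, 25, 21]
  54 > parent 27 at index 1, swap → [43, 54, 38, 27, 9, 7, 25, 21]
  54 > parent 43 at index 0, swap → [54, 43, 38, 27, 9, 7, 25, 21]
Insert 51:
  append 51 at index 8 → [54, 43, 38, 27, 9, 7, 25, 21, 51]
  51 > parent 27 at index 3, swap → [54, 43, 38, 51, 9, 7, 25, 21, 27]
  51 > parent 43 at index 1, swap → [54, 51, 38, 43, 9, 7, 25, 21, 27]
Insert 2:
  append 2 at index 9 → [54, 51, 38, 43, 9, 7, 25, 21, 27, 2] (no swap needed)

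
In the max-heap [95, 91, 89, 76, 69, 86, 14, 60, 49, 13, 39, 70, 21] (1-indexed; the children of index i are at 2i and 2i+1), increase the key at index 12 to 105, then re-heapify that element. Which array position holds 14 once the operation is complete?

7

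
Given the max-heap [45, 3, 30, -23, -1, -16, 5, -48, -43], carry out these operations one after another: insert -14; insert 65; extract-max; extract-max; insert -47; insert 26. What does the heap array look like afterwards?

insert -14:
  append -14 at index 9 → [45, 3, 30, -23, -1, -16, 5, -48, -43, -14] (no swap needed)
insert 65:
  append 65 at index 10 → [45, 3, 30, -23, -1, -16, 5, -48, -43, -14, 65]
  65 > parent -1 at index 4, swap → [45, 3, 30, -23, 65, -16, 5, -48, -43, -14, -1]
  65 > parent 3 at index 1, swap → [45, 65, 30, -23, 3, -16, 5, -48, -43, -14, -1]
  65 > parent 45 at index 0, swap → [65, 45, 30, -23, 3, -16, 5, -48, -43, -14, -1]
extract-max → returns 65:
  remove root 65; move last element -1 to root → [-1, 45, 30, -23, 3, -16, 5, -48, -43, -14]
  -1 vs larger child 45 at index 1, swap → [45, -1, 30, -23, 3, -16, 5, -48, -43, -14]
  -1 vs larger child 3 at index 4, swap → [45, 3, 30, -23, -1, -16, 5, -48, -43, -14]
extract-max → returns 45:
  remove root 45; move last element -14 to root → [-14, 3, 30, -23, -1, -16, 5, -48, -43]
  -14 vs larger child 30 at index 2, swap → [30, 3, -14, -23, -1, -16, 5, -48, -43]
  -14 vs larger child 5 at index 6, swap → [30, 3, 5, -23, -1, -16, -14, -48, -43]
insert -47:
  append -47 at index 9 → [30, 3, 5, -23, -1, -16, -14, -48, -43, -47] (no swap needed)
insert 26:
  append 26 at index 10 → [30, 3, 5, -23, -1, -16, -14, -48, -43, -47, 26]
  26 > parent -1 at index 4, swap → [30, 3, 5, -23, 26, -16, -14, -48, -43, -47, -1]
  26 > parent 3 at index 1, swap → [30, 26, 5, -23, 3, -16, -14, -48, -43, -47, -1]

[30, 26, 5, -23, 3, -16, -14, -48, -43, -47, -1]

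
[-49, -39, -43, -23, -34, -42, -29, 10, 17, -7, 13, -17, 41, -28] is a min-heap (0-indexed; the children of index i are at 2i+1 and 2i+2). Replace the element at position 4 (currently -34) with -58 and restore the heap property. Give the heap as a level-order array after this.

set index 4 from -34 to -58 → [-49, -39, -43, -23, -58, -42, -29, 10, 17, -7, 13, -17, 41, -28]
-58 < parent -39 at index 1, swap → [-49, -58, -43, -23, -39, -42, -29, 10, 17, -7, 13, -17, 41, -28]
-58 < parent -49 at index 0, swap → [-58, -49, -43, -23, -39, -42, -29, 10, 17, -7, 13, -17, 41, -28]

[-58, -49, -43, -23, -39, -42, -29, 10, 17, -7, 13, -17, 41, -28]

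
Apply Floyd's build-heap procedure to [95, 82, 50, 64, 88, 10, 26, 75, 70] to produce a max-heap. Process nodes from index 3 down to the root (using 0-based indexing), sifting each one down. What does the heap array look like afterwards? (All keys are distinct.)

sift down from index 3:
  64 vs larger child 75 at index 7, swap → [95, 82, 50, 75, 88, 10, 26, 64, 70]
sift down from index 2: already satisfies heap property
sift down from index 1:
  82 vs larger child 88 at index 4, swap → [95, 88, 50, 75, 82, 10, 26, 64, 70]
sift down from index 0: already satisfies heap property

[95, 88, 50, 75, 82, 10, 26, 64, 70]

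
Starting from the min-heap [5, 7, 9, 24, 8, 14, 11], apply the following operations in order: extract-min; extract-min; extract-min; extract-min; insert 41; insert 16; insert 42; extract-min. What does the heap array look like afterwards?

extract-min → returns 5:
  remove root 5; move last element 11 to root → [11, 7, 9, 24, 8, 14]
  11 vs smaller child 7 at index 1, swap → [7, 11, 9, 24, 8, 14]
  11 vs smaller child 8 at index 4, swap → [7, 8, 9, 24, 11, 14]
extract-min → returns 7:
  remove root 7; move last element 14 to root → [14, 8, 9, 24, 11]
  14 vs smaller child 8 at index 1, swap → [8, 14, 9, 24, 11]
  14 vs smaller child 11 at index 4, swap → [8, 11, 9, 24, 14]
extract-min → returns 8:
  remove root 8; move last element 14 to root → [14, 11, 9, 24]
  14 vs smaller child 9 at index 2, swap → [9, 11, 14, 24]
extract-min → returns 9:
  remove root 9; move last element 24 to root → [24, 11, 14]
  24 vs smaller child 11 at index 1, swap → [11, 24, 14]
insert 41:
  append 41 at index 3 → [11, 24, 14, 41] (no swap needed)
insert 16:
  append 16 at index 4 → [11, 24, 14, 41, 16]
  16 < parent 24 at index 1, swap → [11, 16, 14, 41, 24]
insert 42:
  append 42 at index 5 → [11, 16, 14, 41, 24, 42] (no swap needed)
extract-min → returns 11:
  remove root 11; move last element 42 to root → [42, 16, 14, 41, 24]
  42 vs smaller child 14 at index 2, swap → [14, 16, 42, 41, 24]

[14, 16, 42, 41, 24]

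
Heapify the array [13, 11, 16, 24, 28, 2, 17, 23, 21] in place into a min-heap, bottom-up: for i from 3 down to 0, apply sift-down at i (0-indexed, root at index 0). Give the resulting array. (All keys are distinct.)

sift down from index 3:
  24 vs smaller child 21 at index 8, swap → [13, 11, 16, 21, 28, 2, 17, 23, 24]
sift down from index 2:
  16 vs smaller child 2 at index 5, swap → [13, 11, 2, 21, 28, 16, 17, 23, 24]
sift down from index 1: already satisfies heap property
sift down from index 0:
  13 vs smaller child 2 at index 2, swap → [2, 11, 13, 21, 28, 16, 17, 23, 24]

[2, 11, 13, 21, 28, 16, 17, 23, 24]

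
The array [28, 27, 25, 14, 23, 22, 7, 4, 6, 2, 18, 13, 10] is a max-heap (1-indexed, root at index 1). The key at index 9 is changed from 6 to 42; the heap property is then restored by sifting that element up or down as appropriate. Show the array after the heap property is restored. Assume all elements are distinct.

[42, 28, 25, 27, 23, 22, 7, 4, 14, 2, 18, 13, 10]

set index 9 from 6 to 42 → [28, 27, 25, 14, 23, 22, 7, 4, 42, 2, 18, 13, 10]
42 > parent 14 at index 4, swap → [28, 27, 25, 42, 23, 22, 7, 4, 14, 2, 18, 13, 10]
42 > parent 27 at index 2, swap → [28, 42, 25, 27, 23, 22, 7, 4, 14, 2, 18, 13, 10]
42 > parent 28 at index 1, swap → [42, 28, 25, 27, 23, 22, 7, 4, 14, 2, 18, 13, 10]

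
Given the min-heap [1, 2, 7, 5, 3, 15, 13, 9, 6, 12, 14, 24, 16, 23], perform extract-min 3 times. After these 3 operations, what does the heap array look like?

extract-min #1 returns 1:
  remove root 1; move last element 23 to root → [23, 2, 7, 5, 3, 15, 13, 9, 6, 12, 14, 24, 16]
  23 vs smaller child 2 at index 1, swap → [2, 23, 7, 5, 3, 15, 13, 9, 6, 12, 14, 24, 16]
  23 vs smaller child 3 at index 4, swap → [2, 3, 7, 5, 23, 15, 13, 9, 6, 12, 14, 24, 16]
  23 vs smaller child 12 at index 9, swap → [2, 3, 7, 5, 12, 15, 13, 9, 6, 23, 14, 24, 16]
extract-min #2 returns 2:
  remove root 2; move last element 16 to root → [16, 3, 7, 5, 12, 15, 13, 9, 6, 23, 14, 24]
  16 vs smaller child 3 at index 1, swap → [3, 16, 7, 5, 12, 15, 13, 9, 6, 23, 14, 24]
  16 vs smaller child 5 at index 3, swap → [3, 5, 7, 16, 12, 15, 13, 9, 6, 23, 14, 24]
  16 vs smaller child 6 at index 8, swap → [3, 5, 7, 6, 12, 15, 13, 9, 16, 23, 14, 24]
extract-min #3 returns 3:
  remove root 3; move last element 24 to root → [24, 5, 7, 6, 12, 15, 13, 9, 16, 23, 14]
  24 vs smaller child 5 at index 1, swap → [5, 24, 7, 6, 12, 15, 13, 9, 16, 23, 14]
  24 vs smaller child 6 at index 3, swap → [5, 6, 7, 24, 12, 15, 13, 9, 16, 23, 14]
  24 vs smaller child 9 at index 7, swap → [5, 6, 7, 9, 12, 15, 13, 24, 16, 23, 14]

[5, 6, 7, 9, 12, 15, 13, 24, 16, 23, 14]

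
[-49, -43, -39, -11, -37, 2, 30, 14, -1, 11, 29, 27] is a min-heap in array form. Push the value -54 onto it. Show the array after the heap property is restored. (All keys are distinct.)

append -54 at index 12 → [-49, -43, -39, -11, -37, 2, 30, 14, -1, 11, 29, 27, -54]
-54 < parent 2 at index 5, swap → [-49, -43, -39, -11, -37, -54, 30, 14, -1, 11, 29, 27, 2]
-54 < parent -39 at index 2, swap → [-49, -43, -54, -11, -37, -39, 30, 14, -1, 11, 29, 27, 2]
-54 < parent -49 at index 0, swap → [-54, -43, -49, -11, -37, -39, 30, 14, -1, 11, 29, 27, 2]

[-54, -43, -49, -11, -37, -39, 30, 14, -1, 11, 29, 27, 2]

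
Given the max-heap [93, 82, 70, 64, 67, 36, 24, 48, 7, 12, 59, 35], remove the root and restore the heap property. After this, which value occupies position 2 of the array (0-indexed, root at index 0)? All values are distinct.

70

remove root 93; move last element 35 to root → [35, 82, 70, 64, 67, 36, 24, 48, 7, 12, 59]
35 vs larger child 82 at index 1, swap → [82, 35, 70, 64, 67, 36, 24, 48, 7, 12, 59]
35 vs larger child 67 at index 4, swap → [82, 67, 70, 64, 35, 36, 24, 48, 7, 12, 59]
35 vs larger child 59 at index 10, swap → [82, 67, 70, 64, 59, 36, 24, 48, 7, 12, 35]
resulting array: [82, 67, 70, 64, 59, 36, 24, 48, 7, 12, 35]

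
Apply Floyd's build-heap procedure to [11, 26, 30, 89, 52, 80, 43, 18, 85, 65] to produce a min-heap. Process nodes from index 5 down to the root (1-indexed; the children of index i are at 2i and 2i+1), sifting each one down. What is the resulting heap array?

[11, 18, 30, 26, 52, 80, 43, 89, 85, 65]

sift down from index 5: already satisfies heap property
sift down from index 4:
  89 vs smaller child 18 at index 8, swap → [11, 26, 30, 18, 52, 80, 43, 89, 85, 65]
sift down from index 3: already satisfies heap property
sift down from index 2:
  26 vs smaller child 18 at index 4, swap → [11, 18, 30, 26, 52, 80, 43, 89, 85, 65]
sift down from index 1: already satisfies heap property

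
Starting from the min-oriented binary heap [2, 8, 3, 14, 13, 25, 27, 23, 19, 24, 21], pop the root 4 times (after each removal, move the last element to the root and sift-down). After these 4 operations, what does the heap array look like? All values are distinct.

[14, 19, 21, 23, 24, 25, 27]

extract-min #1 returns 2:
  remove root 2; move last element 21 to root → [21, 8, 3, 14, 13, 25, 27, 23, 19, 24]
  21 vs smaller child 3 at index 2, swap → [3, 8, 21, 14, 13, 25, 27, 23, 19, 24]
extract-min #2 returns 3:
  remove root 3; move last element 24 to root → [24, 8, 21, 14, 13, 25, 27, 23, 19]
  24 vs smaller child 8 at index 1, swap → [8, 24, 21, 14, 13, 25, 27, 23, 19]
  24 vs smaller child 13 at index 4, swap → [8, 13, 21, 14, 24, 25, 27, 23, 19]
extract-min #3 returns 8:
  remove root 8; move last element 19 to root → [19, 13, 21, 14, 24, 25, 27, 23]
  19 vs smaller child 13 at index 1, swap → [13, 19, 21, 14, 24, 25, 27, 23]
  19 vs smaller child 14 at index 3, swap → [13, 14, 21, 19, 24, 25, 27, 23]
extract-min #4 returns 13:
  remove root 13; move last element 23 to root → [23, 14, 21, 19, 24, 25, 27]
  23 vs smaller child 14 at index 1, swap → [14, 23, 21, 19, 24, 25, 27]
  23 vs smaller child 19 at index 3, swap → [14, 19, 21, 23, 24, 25, 27]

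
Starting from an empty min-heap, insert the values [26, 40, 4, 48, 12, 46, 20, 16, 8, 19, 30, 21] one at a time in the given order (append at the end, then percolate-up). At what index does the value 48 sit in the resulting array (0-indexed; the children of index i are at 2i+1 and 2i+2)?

7

Insert 26:
  append 26 at index 0 → [26] (no swap needed)
Insert 40:
  append 40 at index 1 → [26, 40] (no swap needed)
Insert 4:
  append 4 at index 2 → [26, 40, 4]
  4 < parent 26 at index 0, swap → [4, 40, 26]
Insert 48:
  append 48 at index 3 → [4, 40, 26, 48] (no swap needed)
Insert 12:
  append 12 at index 4 → [4, 40, 26, 48, 12]
  12 < parent 40 at index 1, swap → [4, 12, 26, 48, 40]
Insert 46:
  append 46 at index 5 → [4, 12, 26, 48, 40, 46] (no swap needed)
Insert 20:
  append 20 at index 6 → [4, 12, 26, 48, 40, 46, 20]
  20 < parent 26 at index 2, swap → [4, 12, 20, 48, 40, 46, 26]
Insert 16:
  append 16 at index 7 → [4, 12, 20, 48, 40, 46, 26, 16]
  16 < parent 48 at index 3, swap → [4, 12, 20, 16, 40, 46, 26, 48]
Insert 8:
  append 8 at index 8 → [4, 12, 20, 16, 40, 46, 26, 48, 8]
  8 < parent 16 at index 3, swap → [4, 12, 20, 8, 40, 46, 26, 48, 16]
  8 < parent 12 at index 1, swap → [4, 8, 20, 12, 40, 46, 26, 48, 16]
Insert 19:
  append 19 at index 9 → [4, 8, 20, 12, 40, 46, 26, 48, 16, 19]
  19 < parent 40 at index 4, swap → [4, 8, 20, 12, 19, 46, 26, 48, 16, 40]
Insert 30:
  append 30 at index 10 → [4, 8, 20, 12, 19, 46, 26, 48, 16, 40, 30] (no swap needed)
Insert 21:
  append 21 at index 11 → [4, 8, 20, 12, 19, 46, 26, 48, 16, 40, 30, 21]
  21 < parent 46 at index 5, swap → [4, 8, 20, 12, 19, 21, 26, 48, 16, 40, 30, 46]
resulting array: [4, 8, 20, 12, 19, 21, 26, 48, 16, 40, 30, 46]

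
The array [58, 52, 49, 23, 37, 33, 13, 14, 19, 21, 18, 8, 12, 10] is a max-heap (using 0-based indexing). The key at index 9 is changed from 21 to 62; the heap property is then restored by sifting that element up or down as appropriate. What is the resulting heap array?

set index 9 from 21 to 62 → [58, 52, 49, 23, 37, 33, 13, 14, 19, 62, 18, 8, 12, 10]
62 > parent 37 at index 4, swap → [58, 52, 49, 23, 62, 33, 13, 14, 19, 37, 18, 8, 12, 10]
62 > parent 52 at index 1, swap → [58, 62, 49, 23, 52, 33, 13, 14, 19, 37, 18, 8, 12, 10]
62 > parent 58 at index 0, swap → [62, 58, 49, 23, 52, 33, 13, 14, 19, 37, 18, 8, 12, 10]

[62, 58, 49, 23, 52, 33, 13, 14, 19, 37, 18, 8, 12, 10]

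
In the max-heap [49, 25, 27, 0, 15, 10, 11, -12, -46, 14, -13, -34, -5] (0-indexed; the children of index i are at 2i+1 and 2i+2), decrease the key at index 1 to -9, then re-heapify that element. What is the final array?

[49, 15, 27, 0, 14, 10, 11, -12, -46, -9, -13, -34, -5]

set index 1 from 25 to -9 → [49, -9, 27, 0, 15, 10, 11, -12, -46, 14, -13, -34, -5]
-9 vs larger child 15 at index 4, swap → [49, 15, 27, 0, -9, 10, 11, -12, -46, 14, -13, -34, -5]
-9 vs larger child 14 at index 9, swap → [49, 15, 27, 0, 14, 10, 11, -12, -46, -9, -13, -34, -5]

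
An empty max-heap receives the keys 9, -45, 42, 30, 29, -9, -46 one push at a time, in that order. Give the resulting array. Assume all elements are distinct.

Insert 9:
  append 9 at index 0 → [9] (no swap needed)
Insert -45:
  append -45 at index 1 → [9, -45] (no swap needed)
Insert 42:
  append 42 at index 2 → [9, -45, 42]
  42 > parent 9 at index 0, swap → [42, -45, 9]
Insert 30:
  append 30 at index 3 → [42, -45, 9, 30]
  30 > parent -45 at index 1, swap → [42, 30, 9, -45]
Insert 29:
  append 29 at index 4 → [42, 30, 9, -45, 29] (no swap needed)
Insert -9:
  append -9 at index 5 → [42, 30, 9, -45, 29, -9] (no swap needed)
Insert -46:
  append -46 at index 6 → [42, 30, 9, -45, 29, -9, -46] (no swap needed)

[42, 30, 9, -45, 29, -9, -46]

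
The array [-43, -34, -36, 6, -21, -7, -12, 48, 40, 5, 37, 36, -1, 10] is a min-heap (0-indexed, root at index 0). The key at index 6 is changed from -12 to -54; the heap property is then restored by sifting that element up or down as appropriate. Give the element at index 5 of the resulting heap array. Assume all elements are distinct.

set index 6 from -12 to -54 → [-43, -34, -36, 6, -21, -7, -54, 48, 40, 5, 37, 36, -1, 10]
-54 < parent -36 at index 2, swap → [-43, -34, -54, 6, -21, -7, -36, 48, 40, 5, 37, 36, -1, 10]
-54 < parent -43 at index 0, swap → [-54, -34, -43, 6, -21, -7, -36, 48, 40, 5, 37, 36, -1, 10]
resulting array: [-54, -34, -43, 6, -21, -7, -36, 48, 40, 5, 37, 36, -1, 10]

-7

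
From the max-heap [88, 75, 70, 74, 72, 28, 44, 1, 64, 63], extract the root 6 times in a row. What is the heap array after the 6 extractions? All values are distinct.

[63, 28, 44, 1]

extract-max #1 returns 88:
  remove root 88; move last element 63 to root → [63, 75, 70, 74, 72, 28, 44, 1, 64]
  63 vs larger child 75 at index 1, swap → [75, 63, 70, 74, 72, 28, 44, 1, 64]
  63 vs larger child 74 at index 3, swap → [75, 74, 70, 63, 72, 28, 44, 1, 64]
  63 vs larger child 64 at index 8, swap → [75, 74, 70, 64, 72, 28, 44, 1, 63]
extract-max #2 returns 75:
  remove root 75; move last element 63 to root → [63, 74, 70, 64, 72, 28, 44, 1]
  63 vs larger child 74 at index 1, swap → [74, 63, 70, 64, 72, 28, 44, 1]
  63 vs larger child 72 at index 4, swap → [74, 72, 70, 64, 63, 28, 44, 1]
extract-max #3 returns 74:
  remove root 74; move last element 1 to root → [1, 72, 70, 64, 63, 28, 44]
  1 vs larger child 72 at index 1, swap → [72, 1, 70, 64, 63, 28, 44]
  1 vs larger child 64 at index 3, swap → [72, 64, 70, 1, 63, 28, 44]
extract-max #4 returns 72:
  remove root 72; move last element 44 to root → [44, 64, 70, 1, 63, 28]
  44 vs larger child 70 at index 2, swap → [70, 64, 44, 1, 63, 28]
extract-max #5 returns 70:
  remove root 70; move last element 28 to root → [28, 64, 44, 1, 63]
  28 vs larger child 64 at index 1, swap → [64, 28, 44, 1, 63]
  28 vs larger child 63 at index 4, swap → [64, 63, 44, 1, 28]
extract-max #6 returns 64:
  remove root 64; move last element 28 to root → [28, 63, 44, 1]
  28 vs larger child 63 at index 1, swap → [63, 28, 44, 1]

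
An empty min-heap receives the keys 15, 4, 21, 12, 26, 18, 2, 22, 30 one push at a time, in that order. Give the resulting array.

Insert 15:
  append 15 at index 0 → [15] (no swap needed)
Insert 4:
  append 4 at index 1 → [15, 4]
  4 < parent 15 at index 0, swap → [4, 15]
Insert 21:
  append 21 at index 2 → [4, 15, 21] (no swap needed)
Insert 12:
  append 12 at index 3 → [4, 15, 21, 12]
  12 < parent 15 at index 1, swap → [4, 12, 21, 15]
Insert 26:
  append 26 at index 4 → [4, 12, 21, 15, 26] (no swap needed)
Insert 18:
  append 18 at index 5 → [4, 12, 21, 15, 26, 18]
  18 < parent 21 at index 2, swap → [4, 12, 18, 15, 26, 21]
Insert 2:
  append 2 at index 6 → [4, 12, 18, 15, 26, 21, 2]
  2 < parent 18 at index 2, swap → [4, 12, 2, 15, 26, 21, 18]
  2 < parent 4 at index 0, swap → [2, 12, 4, 15, 26, 21, 18]
Insert 22:
  append 22 at index 7 → [2, 12, 4, 15, 26, 21, 18, 22] (no swap needed)
Insert 30:
  append 30 at index 8 → [2, 12, 4, 15, 26, 21, 18, 22, 30] (no swap needed)

[2, 12, 4, 15, 26, 21, 18, 22, 30]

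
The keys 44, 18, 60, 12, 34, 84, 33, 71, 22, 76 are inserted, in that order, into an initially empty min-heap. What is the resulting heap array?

[12, 18, 33, 22, 34, 84, 60, 71, 44, 76]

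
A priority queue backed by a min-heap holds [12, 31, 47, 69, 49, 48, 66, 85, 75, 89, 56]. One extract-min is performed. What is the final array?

remove root 12; move last element 56 to root → [56, 31, 47, 69, 49, 48, 66, 85, 75, 89]
56 vs smaller child 31 at index 1, swap → [31, 56, 47, 69, 49, 48, 66, 85, 75, 89]
56 vs smaller child 49 at index 4, swap → [31, 49, 47, 69, 56, 48, 66, 85, 75, 89]

[31, 49, 47, 69, 56, 48, 66, 85, 75, 89]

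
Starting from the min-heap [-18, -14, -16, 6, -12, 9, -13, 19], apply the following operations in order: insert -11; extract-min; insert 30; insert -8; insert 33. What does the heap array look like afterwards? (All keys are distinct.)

[-16, -14, -13, -11, -12, 9, 6, 19, 30, -8, 33]

insert -11:
  append -11 at index 8 → [-18, -14, -16, 6, -12, 9, -13, 19, -11]
  -11 < parent 6 at index 3, swap → [-18, -14, -16, -11, -12, 9, -13, 19, 6]
extract-min → returns -18:
  remove root -18; move last element 6 to root → [6, -14, -16, -11, -12, 9, -13, 19]
  6 vs smaller child -16 at index 2, swap → [-16, -14, 6, -11, -12, 9, -13, 19]
  6 vs smaller child -13 at index 6, swap → [-16, -14, -13, -11, -12, 9, 6, 19]
insert 30:
  append 30 at index 8 → [-16, -14, -13, -11, -12, 9, 6, 19, 30] (no swap needed)
insert -8:
  append -8 at index 9 → [-16, -14, -13, -11, -12, 9, 6, 19, 30, -8] (no swap needed)
insert 33:
  append 33 at index 10 → [-16, -14, -13, -11, -12, 9, 6, 19, 30, -8, 33] (no swap needed)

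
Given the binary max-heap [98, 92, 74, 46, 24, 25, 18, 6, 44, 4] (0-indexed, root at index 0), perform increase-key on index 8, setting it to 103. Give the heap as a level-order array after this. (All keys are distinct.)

[103, 98, 74, 92, 24, 25, 18, 6, 46, 4]

set index 8 from 44 to 103 → [98, 92, 74, 46, 24, 25, 18, 6, 103, 4]
103 > parent 46 at index 3, swap → [98, 92, 74, 103, 24, 25, 18, 6, 46, 4]
103 > parent 92 at index 1, swap → [98, 103, 74, 92, 24, 25, 18, 6, 46, 4]
103 > parent 98 at index 0, swap → [103, 98, 74, 92, 24, 25, 18, 6, 46, 4]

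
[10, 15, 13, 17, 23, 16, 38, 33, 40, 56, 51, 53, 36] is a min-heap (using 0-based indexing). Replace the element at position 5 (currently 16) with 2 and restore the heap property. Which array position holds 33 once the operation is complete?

7

set index 5 from 16 to 2 → [10, 15, 13, 17, 23, 2, 38, 33, 40, 56, 51, 53, 36]
2 < parent 13 at index 2, swap → [10, 15, 2, 17, 23, 13, 38, 33, 40, 56, 51, 53, 36]
2 < parent 10 at index 0, swap → [2, 15, 10, 17, 23, 13, 38, 33, 40, 56, 51, 53, 36]
resulting array: [2, 15, 10, 17, 23, 13, 38, 33, 40, 56, 51, 53, 36]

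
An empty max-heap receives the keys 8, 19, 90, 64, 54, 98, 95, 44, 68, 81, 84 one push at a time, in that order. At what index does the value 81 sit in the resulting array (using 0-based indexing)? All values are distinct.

4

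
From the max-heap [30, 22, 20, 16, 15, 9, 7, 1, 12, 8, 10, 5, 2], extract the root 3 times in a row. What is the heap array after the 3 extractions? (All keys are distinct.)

[16, 15, 9, 12, 10, 5, 7, 1, 2, 8]

extract-max #1 returns 30:
  remove root 30; move last element 2 to root → [2, 22, 20, 16, 15, 9, 7, 1, 12, 8, 10, 5]
  2 vs larger child 22 at index 1, swap → [22, 2, 20, 16, 15, 9, 7, 1, 12, 8, 10, 5]
  2 vs larger child 16 at index 3, swap → [22, 16, 20, 2, 15, 9, 7, 1, 12, 8, 10, 5]
  2 vs larger child 12 at index 8, swap → [22, 16, 20, 12, 15, 9, 7, 1, 2, 8, 10, 5]
extract-max #2 returns 22:
  remove root 22; move last element 5 to root → [5, 16, 20, 12, 15, 9, 7, 1, 2, 8, 10]
  5 vs larger child 20 at index 2, swap → [20, 16, 5, 12, 15, 9, 7, 1, 2, 8, 10]
  5 vs larger child 9 at index 5, swap → [20, 16, 9, 12, 15, 5, 7, 1, 2, 8, 10]
extract-max #3 returns 20:
  remove root 20; move last element 10 to root → [10, 16, 9, 12, 15, 5, 7, 1, 2, 8]
  10 vs larger child 16 at index 1, swap → [16, 10, 9, 12, 15, 5, 7, 1, 2, 8]
  10 vs larger child 15 at index 4, swap → [16, 15, 9, 12, 10, 5, 7, 1, 2, 8]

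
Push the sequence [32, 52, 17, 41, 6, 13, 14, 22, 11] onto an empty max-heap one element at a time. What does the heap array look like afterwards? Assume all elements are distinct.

[52, 41, 17, 32, 6, 13, 14, 22, 11]

Insert 32:
  append 32 at index 0 → [32] (no swap needed)
Insert 52:
  append 52 at index 1 → [32, 52]
  52 > parent 32 at index 0, swap → [52, 32]
Insert 17:
  append 17 at index 2 → [52, 32, 17] (no swap needed)
Insert 41:
  append 41 at index 3 → [52, 32, 17, 41]
  41 > parent 32 at index 1, swap → [52, 41, 17, 32]
Insert 6:
  append 6 at index 4 → [52, 41, 17, 32, 6] (no swap needed)
Insert 13:
  append 13 at index 5 → [52, 41, 17, 32, 6, 13] (no swap needed)
Insert 14:
  append 14 at index 6 → [52, 41, 17, 32, 6, 13, 14] (no swap needed)
Insert 22:
  append 22 at index 7 → [52, 41, 17, 32, 6, 13, 14, 22] (no swap needed)
Insert 11:
  append 11 at index 8 → [52, 41, 17, 32, 6, 13, 14, 22, 11] (no swap needed)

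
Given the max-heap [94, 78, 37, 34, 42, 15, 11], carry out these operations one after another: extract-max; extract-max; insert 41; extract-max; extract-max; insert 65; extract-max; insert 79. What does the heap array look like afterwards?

[79, 37, 11, 15, 34]

extract-max → returns 94:
  remove root 94; move last element 11 to root → [11, 78, 37, 34, 42, 15]
  11 vs larger child 78 at index 1, swap → [78, 11, 37, 34, 42, 15]
  11 vs larger child 42 at index 4, swap → [78, 42, 37, 34, 11, 15]
extract-max → returns 78:
  remove root 78; move last element 15 to root → [15, 42, 37, 34, 11]
  15 vs larger child 42 at index 1, swap → [42, 15, 37, 34, 11]
  15 vs larger child 34 at index 3, swap → [42, 34, 37, 15, 11]
insert 41:
  append 41 at index 5 → [42, 34, 37, 15, 11, 41]
  41 > parent 37 at index 2, swap → [42, 34, 41, 15, 11, 37]
extract-max → returns 42:
  remove root 42; move last element 37 to root → [37, 34, 41, 15, 11]
  37 vs larger child 41 at index 2, swap → [41, 34, 37, 15, 11]
extract-max → returns 41:
  remove root 41; move last element 11 to root → [11, 34, 37, 15]
  11 vs larger child 37 at index 2, swap → [37, 34, 11, 15]
insert 65:
  append 65 at index 4 → [37, 34, 11, 15, 65]
  65 > parent 34 at index 1, swap → [37, 65, 11, 15, 34]
  65 > parent 37 at index 0, swap → [65, 37, 11, 15, 34]
extract-max → returns 65:
  remove root 65; move last element 34 to root → [34, 37, 11, 15]
  34 vs larger child 37 at index 1, swap → [37, 34, 11, 15]
insert 79:
  append 79 at index 4 → [37, 34, 11, 15, 79]
  79 > parent 34 at index 1, swap → [37, 79, 11, 15, 34]
  79 > parent 37 at index 0, swap → [79, 37, 11, 15, 34]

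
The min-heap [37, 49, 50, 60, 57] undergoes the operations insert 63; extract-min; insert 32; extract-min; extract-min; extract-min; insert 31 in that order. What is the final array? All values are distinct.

insert 63:
  append 63 at index 5 → [37, 49, 50, 60, 57, 63] (no swap needed)
extract-min → returns 37:
  remove root 37; move last element 63 to root → [63, 49, 50, 60, 57]
  63 vs smaller child 49 at index 1, swap → [49, 63, 50, 60, 57]
  63 vs smaller child 57 at index 4, swap → [49, 57, 50, 60, 63]
insert 32:
  append 32 at index 5 → [49, 57, 50, 60, 63, 32]
  32 < parent 50 at index 2, swap → [49, 57, 32, 60, 63, 50]
  32 < parent 49 at index 0, swap → [32, 57, 49, 60, 63, 50]
extract-min → returns 32:
  remove root 32; move last element 50 to root → [50, 57, 49, 60, 63]
  50 vs smaller child 49 at index 2, swap → [49, 57, 50, 60, 63]
extract-min → returns 49:
  remove root 49; move last element 63 to root → [63, 57, 50, 60]
  63 vs smaller child 50 at index 2, swap → [50, 57, 63, 60]
extract-min → returns 50:
  remove root 50; move last element 60 to root → [60, 57, 63]
  60 vs smaller child 57 at index 1, swap → [57, 60, 63]
insert 31:
  append 31 at index 3 → [57, 60, 63, 31]
  31 < parent 60 at index 1, swap → [57, 31, 63, 60]
  31 < parent 57 at index 0, swap → [31, 57, 63, 60]

[31, 57, 63, 60]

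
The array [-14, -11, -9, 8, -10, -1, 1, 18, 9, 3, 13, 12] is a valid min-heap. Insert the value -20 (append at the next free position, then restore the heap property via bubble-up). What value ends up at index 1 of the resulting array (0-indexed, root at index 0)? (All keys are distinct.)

-11

append -20 at index 12 → [-14, -11, -9, 8, -10, -1, 1, 18, 9, 3, 13, 12, -20]
-20 < parent -1 at index 5, swap → [-14, -11, -9, 8, -10, -20, 1, 18, 9, 3, 13, 12, -1]
-20 < parent -9 at index 2, swap → [-14, -11, -20, 8, -10, -9, 1, 18, 9, 3, 13, 12, -1]
-20 < parent -14 at index 0, swap → [-20, -11, -14, 8, -10, -9, 1, 18, 9, 3, 13, 12, -1]
resulting array: [-20, -11, -14, 8, -10, -9, 1, 18, 9, 3, 13, 12, -1]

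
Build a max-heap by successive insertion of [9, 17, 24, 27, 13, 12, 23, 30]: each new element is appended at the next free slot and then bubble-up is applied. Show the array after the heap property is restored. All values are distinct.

Insert 9:
  append 9 at index 0 → [9] (no swap needed)
Insert 17:
  append 17 at index 1 → [9, 17]
  17 > parent 9 at index 0, swap → [17, 9]
Insert 24:
  append 24 at index 2 → [17, 9, 24]
  24 > parent 17 at index 0, swap → [24, 9, 17]
Insert 27:
  append 27 at index 3 → [24, 9, 17, 27]
  27 > parent 9 at index 1, swap → [24, 27, 17, 9]
  27 > parent 24 at index 0, swap → [27, 24, 17, 9]
Insert 13:
  append 13 at index 4 → [27, 24, 17, 9, 13] (no swap needed)
Insert 12:
  append 12 at index 5 → [27, 24, 17, 9, 13, 12] (no swap needed)
Insert 23:
  append 23 at index 6 → [27, 24, 17, 9, 13, 12, 23]
  23 > parent 17 at index 2, swap → [27, 24, 23, 9, 13, 12, 17]
Insert 30:
  append 30 at index 7 → [27, 24, 23, 9, 13, 12, 17, 30]
  30 > parent 9 at index 3, swap → [27, 24, 23, 30, 13, 12, 17, 9]
  30 > parent 24 at index 1, swap → [27, 30, 23, 24, 13, 12, 17, 9]
  30 > parent 27 at index 0, swap → [30, 27, 23, 24, 13, 12, 17, 9]

[30, 27, 23, 24, 13, 12, 17, 9]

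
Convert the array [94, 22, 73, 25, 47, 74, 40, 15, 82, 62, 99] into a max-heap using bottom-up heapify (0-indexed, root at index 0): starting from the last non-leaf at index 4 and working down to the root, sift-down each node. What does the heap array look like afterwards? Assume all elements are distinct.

sift down from index 4:
  47 vs larger child 99 at index 10, swap → [94, 22, 73, 25, 99, 74, 40, 15, 82, 62, 47]
sift down from index 3:
  25 vs larger child 82 at index 8, swap → [94, 22, 73, 82, 99, 74, 40, 15, 25, 62, 47]
sift down from index 2:
  73 vs larger child 74 at index 5, swap → [94, 22, 74, 82, 99, 73, 40, 15, 25, 62, 47]
sift down from index 1:
  22 vs larger child 99 at index 4, swap → [94, 99, 74, 82, 22, 73, 40, 15, 25, 62, 47]
  22 vs larger child 62 at index 9, swap → [94, 99, 74, 82, 62, 73, 40, 15, 25, 22, 47]
sift down from index 0:
  94 vs larger child 99 at index 1, swap → [99, 94, 74, 82, 62, 73, 40, 15, 25, 22, 47]

[99, 94, 74, 82, 62, 73, 40, 15, 25, 22, 47]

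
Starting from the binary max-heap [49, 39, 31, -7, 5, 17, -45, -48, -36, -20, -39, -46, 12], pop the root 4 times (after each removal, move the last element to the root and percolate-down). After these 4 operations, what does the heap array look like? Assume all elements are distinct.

[12, 5, -39, -7, -20, -46, -45, -48, -36]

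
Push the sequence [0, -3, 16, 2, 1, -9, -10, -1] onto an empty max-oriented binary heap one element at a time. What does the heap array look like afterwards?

Insert 0:
  append 0 at index 0 → [0] (no swap needed)
Insert -3:
  append -3 at index 1 → [0, -3] (no swap needed)
Insert 16:
  append 16 at index 2 → [0, -3, 16]
  16 > parent 0 at index 0, swap → [16, -3, 0]
Insert 2:
  append 2 at index 3 → [16, -3, 0, 2]
  2 > parent -3 at index 1, swap → [16, 2, 0, -3]
Insert 1:
  append 1 at index 4 → [16, 2, 0, -3, 1] (no swap needed)
Insert -9:
  append -9 at index 5 → [16, 2, 0, -3, 1, -9] (no swap needed)
Insert -10:
  append -10 at index 6 → [16, 2, 0, -3, 1, -9, -10] (no swap needed)
Insert -1:
  append -1 at index 7 → [16, 2, 0, -3, 1, -9, -10, -1]
  -1 > parent -3 at index 3, swap → [16, 2, 0, -1, 1, -9, -10, -3]

[16, 2, 0, -1, 1, -9, -10, -3]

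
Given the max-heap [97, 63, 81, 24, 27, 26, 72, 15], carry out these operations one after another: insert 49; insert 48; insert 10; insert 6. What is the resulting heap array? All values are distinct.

[97, 63, 81, 49, 48, 26, 72, 15, 24, 27, 10, 6]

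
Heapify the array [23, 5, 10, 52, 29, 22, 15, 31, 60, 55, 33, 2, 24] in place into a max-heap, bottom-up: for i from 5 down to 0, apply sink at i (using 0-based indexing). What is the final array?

sift down from index 5:
  22 vs larger child 24 at index 12, swap → [23, 5, 10, 52, 29, 24, 15, 31, 60, 55, 33, 2, 22]
sift down from index 4:
  29 vs larger child 55 at index 9, swap → [23, 5, 10, 52, 55, 24, 15, 31, 60, 29, 33, 2, 22]
sift down from index 3:
  52 vs larger child 60 at index 8, swap → [23, 5, 10, 60, 55, 24, 15, 31, 52, 29, 33, 2, 22]
sift down from index 2:
  10 vs larger child 24 at index 5, swap → [23, 5, 24, 60, 55, 10, 15, 31, 52, 29, 33, 2, 22]
  10 vs larger child 22 at index 12, swap → [23, 5, 24, 60, 55, 22, 15, 31, 52, 29, 33, 2, 10]
sift down from index 1:
  5 vs larger child 60 at index 3, swap → [23, 60, 24, 5, 55, 22, 15, 31, 52, 29, 33, 2, 10]
  5 vs larger child 52 at index 8, swap → [23, 60, 24, 52, 55, 22, 15, 31, 5, 29, 33, 2, 10]
sift down from index 0:
  23 vs larger child 60 at index 1, swap → [60, 23, 24, 52, 55, 22, 15, 31, 5, 29, 33, 2, 10]
  23 vs larger child 55 at index 4, swap → [60, 55, 24, 52, 23, 22, 15, 31, 5, 29, 33, 2, 10]
  23 vs larger child 33 at index 10, swap → [60, 55, 24, 52, 33, 22, 15, 31, 5, 29, 23, 2, 10]

[60, 55, 24, 52, 33, 22, 15, 31, 5, 29, 23, 2, 10]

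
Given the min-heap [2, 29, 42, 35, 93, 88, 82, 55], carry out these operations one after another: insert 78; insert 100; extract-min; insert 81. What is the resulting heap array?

[29, 35, 42, 55, 81, 88, 82, 100, 78, 93]

insert 78:
  append 78 at index 8 → [2, 29, 42, 35, 93, 88, 82, 55, 78] (no swap needed)
insert 100:
  append 100 at index 9 → [2, 29, 42, 35, 93, 88, 82, 55, 78, 100] (no swap needed)
extract-min → returns 2:
  remove root 2; move last element 100 to root → [100, 29, 42, 35, 93, 88, 82, 55, 78]
  100 vs smaller child 29 at index 1, swap → [29, 100, 42, 35, 93, 88, 82, 55, 78]
  100 vs smaller child 35 at index 3, swap → [29, 35, 42, 100, 93, 88, 82, 55, 78]
  100 vs smaller child 55 at index 7, swap → [29, 35, 42, 55, 93, 88, 82, 100, 78]
insert 81:
  append 81 at index 9 → [29, 35, 42, 55, 93, 88, 82, 100, 78, 81]
  81 < parent 93 at index 4, swap → [29, 35, 42, 55, 81, 88, 82, 100, 78, 93]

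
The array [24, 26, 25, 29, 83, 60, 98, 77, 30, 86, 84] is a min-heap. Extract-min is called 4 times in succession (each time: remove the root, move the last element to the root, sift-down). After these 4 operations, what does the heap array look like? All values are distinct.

[30, 77, 60, 86, 83, 84, 98]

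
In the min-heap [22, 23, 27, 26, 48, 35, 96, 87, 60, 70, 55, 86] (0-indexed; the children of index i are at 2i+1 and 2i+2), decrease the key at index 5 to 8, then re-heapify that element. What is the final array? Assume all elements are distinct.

set index 5 from 35 to 8 → [22, 23, 27, 26, 48, 8, 96, 87, 60, 70, 55, 86]
8 < parent 27 at index 2, swap → [22, 23, 8, 26, 48, 27, 96, 87, 60, 70, 55, 86]
8 < parent 22 at index 0, swap → [8, 23, 22, 26, 48, 27, 96, 87, 60, 70, 55, 86]

[8, 23, 22, 26, 48, 27, 96, 87, 60, 70, 55, 86]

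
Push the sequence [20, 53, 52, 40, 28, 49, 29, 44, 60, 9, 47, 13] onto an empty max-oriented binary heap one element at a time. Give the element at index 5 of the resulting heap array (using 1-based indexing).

47

Insert 20:
  append 20 at index 1 → [20] (no swap needed)
Insert 53:
  append 53 at index 2 → [20, 53]
  53 > parent 20 at index 1, swap → [53, 20]
Insert 52:
  append 52 at index 3 → [53, 20, 52] (no swap needed)
Insert 40:
  append 40 at index 4 → [53, 20, 52, 40]
  40 > parent 20 at index 2, swap → [53, 40, 52, 20]
Insert 28:
  append 28 at index 5 → [53, 40, 52, 20, 28] (no swap needed)
Insert 49:
  append 49 at index 6 → [53, 40, 52, 20, 28, 49] (no swap needed)
Insert 29:
  append 29 at index 7 → [53, 40, 52, 20, 28, 49, 29] (no swap needed)
Insert 44:
  append 44 at index 8 → [53, 40, 52, 20, 28, 49, 29, 44]
  44 > parent 20 at index 4, swap → [53, 40, 52, 44, 28, 49, 29, 20]
  44 > parent 40 at index 2, swap → [53, 44, 52, 40, 28, 49, 29, 20]
Insert 60:
  append 60 at index 9 → [53, 44, 52, 40, 28, 49, 29, 20, 60]
  60 > parent 40 at index 4, swap → [53, 44, 52, 60, 28, 49, 29, 20, 40]
  60 > parent 44 at index 2, swap → [53, 60, 52, 44, 28, 49, 29, 20, 40]
  60 > parent 53 at index 1, swap → [60, 53, 52, 44, 28, 49, 29, 20, 40]
Insert 9:
  append 9 at index 10 → [60, 53, 52, 44, 28, 49, 29, 20, 40, 9] (no swap needed)
Insert 47:
  append 47 at index 11 → [60, 53, 52, 44, 28, 49, 29, 20, 40, 9, 47]
  47 > parent 28 at index 5, swap → [60, 53, 52, 44, 47, 49, 29, 20, 40, 9, 28]
Insert 13:
  append 13 at index 12 → [60, 53, 52, 44, 47, 49, 29, 20, 40, 9, 28, 13] (no swap needed)
resulting array: [60, 53, 52, 44, 47, 49, 29, 20, 40, 9, 28, 13]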